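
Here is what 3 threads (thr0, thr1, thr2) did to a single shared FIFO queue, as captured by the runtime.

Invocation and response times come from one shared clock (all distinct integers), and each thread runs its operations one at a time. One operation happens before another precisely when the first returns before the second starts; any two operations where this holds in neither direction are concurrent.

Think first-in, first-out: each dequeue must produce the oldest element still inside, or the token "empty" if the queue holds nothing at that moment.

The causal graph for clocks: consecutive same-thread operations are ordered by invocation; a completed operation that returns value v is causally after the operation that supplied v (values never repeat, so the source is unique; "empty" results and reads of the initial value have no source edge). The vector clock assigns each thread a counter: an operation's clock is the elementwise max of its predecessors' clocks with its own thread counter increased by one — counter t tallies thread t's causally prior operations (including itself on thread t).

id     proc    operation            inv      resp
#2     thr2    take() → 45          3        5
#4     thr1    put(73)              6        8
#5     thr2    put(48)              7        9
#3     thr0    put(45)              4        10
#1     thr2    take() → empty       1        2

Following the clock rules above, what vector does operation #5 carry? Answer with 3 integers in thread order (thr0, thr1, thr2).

invoked at 1, #1 has no predecessors; its own thr2 bump gives (0, 0, 1)
invoked at 6, #4 has no predecessors; its own thr1 bump gives (0, 1, 0)
invoked at 4, #3 has no predecessors; its own thr0 bump gives (1, 0, 0)
from VC(#1)=(0, 0, 1), VC(#3)=(1, 0, 0), #2 (invoked 3) maxes components and bumps thr2 → (1, 0, 2)
from VC(#2)=(1, 0, 2), #5 (invoked 7) maxes components and bumps thr2 → (1, 0, 3)
target: VC(#5) = (1, 0, 3)

(1, 0, 3)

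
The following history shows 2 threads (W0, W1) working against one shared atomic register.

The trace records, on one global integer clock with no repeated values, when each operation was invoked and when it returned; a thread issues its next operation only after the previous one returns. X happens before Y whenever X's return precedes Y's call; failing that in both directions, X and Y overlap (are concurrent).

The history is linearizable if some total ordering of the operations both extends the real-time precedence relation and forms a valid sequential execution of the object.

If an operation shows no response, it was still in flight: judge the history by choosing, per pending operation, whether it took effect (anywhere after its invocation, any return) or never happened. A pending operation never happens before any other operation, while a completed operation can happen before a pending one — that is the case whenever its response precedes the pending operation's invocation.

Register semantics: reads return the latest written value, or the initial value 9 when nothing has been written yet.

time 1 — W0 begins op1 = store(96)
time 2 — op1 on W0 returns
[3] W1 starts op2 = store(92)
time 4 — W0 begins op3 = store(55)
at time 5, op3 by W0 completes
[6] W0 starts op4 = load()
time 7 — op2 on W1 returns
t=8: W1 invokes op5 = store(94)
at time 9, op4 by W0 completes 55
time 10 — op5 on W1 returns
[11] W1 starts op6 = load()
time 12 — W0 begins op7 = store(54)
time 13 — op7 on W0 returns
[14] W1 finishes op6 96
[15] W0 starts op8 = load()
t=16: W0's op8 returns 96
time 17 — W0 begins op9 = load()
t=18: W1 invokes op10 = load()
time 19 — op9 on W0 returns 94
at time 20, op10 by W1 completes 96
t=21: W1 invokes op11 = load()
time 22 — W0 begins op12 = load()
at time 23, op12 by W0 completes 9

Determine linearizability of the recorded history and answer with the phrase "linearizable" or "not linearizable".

the violation lands at event 14, op6's response at time 14: events 1..13 linearize, events 1..14 do not
10 orders of the 7 completed atomic register ops respect real time; none is legal
for example op1, op2, op3, op4, op5, op6, op7 fails at step 6: op6 load() → 96 is not legal there
for example op1, op2, op3, op4, op5, op7, op6 fails at step 7: op6 load() → 96 is not legal there

not linearizable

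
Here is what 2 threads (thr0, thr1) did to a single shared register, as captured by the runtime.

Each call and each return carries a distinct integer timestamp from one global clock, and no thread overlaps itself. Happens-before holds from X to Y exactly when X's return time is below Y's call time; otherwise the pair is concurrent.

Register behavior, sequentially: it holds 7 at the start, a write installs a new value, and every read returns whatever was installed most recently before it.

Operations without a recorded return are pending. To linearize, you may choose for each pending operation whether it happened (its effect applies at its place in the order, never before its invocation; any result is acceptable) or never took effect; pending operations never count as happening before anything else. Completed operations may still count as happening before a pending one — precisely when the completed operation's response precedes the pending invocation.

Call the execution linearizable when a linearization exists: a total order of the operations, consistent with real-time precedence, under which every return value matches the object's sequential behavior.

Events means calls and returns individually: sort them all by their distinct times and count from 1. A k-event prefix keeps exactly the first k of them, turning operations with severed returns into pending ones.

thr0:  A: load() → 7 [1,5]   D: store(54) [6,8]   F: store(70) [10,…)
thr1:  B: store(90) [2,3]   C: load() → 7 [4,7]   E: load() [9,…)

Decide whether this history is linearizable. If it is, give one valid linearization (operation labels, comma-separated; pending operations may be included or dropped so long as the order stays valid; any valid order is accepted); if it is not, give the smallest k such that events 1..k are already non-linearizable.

not linearizable — minimal violating prefix: 7 events

cut after 6 events: linearizable; cut after 7 events (C responds, time 7): not linearizable
3 orders of the 3 completed register ops respect real time; none is legal
include/drop combinations of the 1 pending operation (D) were all tried; none helps
take A, B, C (pending dropped): step 3 already fails, because C load() → 7 cannot occur there
take B, A, C (pending dropped): step 2 already fails, because A load() → 7 cannot occur there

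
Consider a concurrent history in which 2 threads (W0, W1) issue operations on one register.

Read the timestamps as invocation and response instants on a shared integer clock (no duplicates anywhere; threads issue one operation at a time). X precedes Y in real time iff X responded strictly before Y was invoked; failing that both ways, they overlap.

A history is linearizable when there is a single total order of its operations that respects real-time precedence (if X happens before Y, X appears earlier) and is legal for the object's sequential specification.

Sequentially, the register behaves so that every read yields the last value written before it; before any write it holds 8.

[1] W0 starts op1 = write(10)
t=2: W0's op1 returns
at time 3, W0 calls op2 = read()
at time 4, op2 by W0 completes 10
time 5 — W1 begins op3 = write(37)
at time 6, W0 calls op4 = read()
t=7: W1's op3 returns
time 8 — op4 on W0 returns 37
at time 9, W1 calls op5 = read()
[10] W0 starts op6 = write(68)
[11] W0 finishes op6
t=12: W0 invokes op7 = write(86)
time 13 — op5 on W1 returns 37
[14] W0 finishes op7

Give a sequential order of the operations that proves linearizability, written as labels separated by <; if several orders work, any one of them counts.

op1 < op2 < op3 < op4 < op5 < op6 < op7

after step 1 (op1 write(10)): value 10
after step 2 (op2 read() → 10): value 10
after step 3 (op3 write(37)): value 37
after step 4 (op4 read() → 37): value 37
after step 5 (op5 read() → 37): value 37
after step 6 (op6 write(68)): value 68
after step 7 (op7 write(86)): value 86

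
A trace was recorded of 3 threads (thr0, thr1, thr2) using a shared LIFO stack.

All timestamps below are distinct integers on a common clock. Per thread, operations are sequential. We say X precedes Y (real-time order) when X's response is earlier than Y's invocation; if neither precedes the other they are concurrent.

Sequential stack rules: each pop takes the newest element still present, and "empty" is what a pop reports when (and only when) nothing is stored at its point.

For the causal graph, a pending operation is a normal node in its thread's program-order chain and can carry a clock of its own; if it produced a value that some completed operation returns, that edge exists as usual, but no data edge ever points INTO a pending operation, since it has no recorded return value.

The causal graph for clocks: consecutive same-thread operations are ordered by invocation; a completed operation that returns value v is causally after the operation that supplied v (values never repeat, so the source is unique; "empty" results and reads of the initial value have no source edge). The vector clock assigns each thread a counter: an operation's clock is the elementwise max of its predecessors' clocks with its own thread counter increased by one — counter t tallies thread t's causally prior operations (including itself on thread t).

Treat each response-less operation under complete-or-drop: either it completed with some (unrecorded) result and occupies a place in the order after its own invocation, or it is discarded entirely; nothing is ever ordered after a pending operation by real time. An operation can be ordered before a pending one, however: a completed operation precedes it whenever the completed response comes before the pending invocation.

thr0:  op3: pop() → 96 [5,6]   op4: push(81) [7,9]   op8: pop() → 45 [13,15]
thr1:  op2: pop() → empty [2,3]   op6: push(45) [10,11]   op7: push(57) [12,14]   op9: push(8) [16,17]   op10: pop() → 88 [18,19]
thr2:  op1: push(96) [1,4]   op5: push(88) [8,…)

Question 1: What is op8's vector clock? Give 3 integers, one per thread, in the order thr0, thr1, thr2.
no predecessors for op1 (invoked 1): thr2 increments from zero → (0, 0, 1)
no predecessors for op2 (invoked 2): thr1 increments from zero → (0, 1, 0)
from VC(op1)=(0, 0, 1), op5 (invoked 8) maxes components and bumps thr2 → (0, 0, 2)
from VC(op2)=(0, 1, 0), op6 (invoked 10) maxes components and bumps thr1 → (0, 2, 0)
from VC(op1)=(0, 0, 1), op3 (invoked 5) maxes components and bumps thr0 → (1, 0, 1)
from VC(op6)=(0, 2, 0), op7 (invoked 12) maxes components and bumps thr1 → (0, 3, 0)
from VC(op3)=(1, 0, 1), op4 (invoked 7) maxes components and bumps thr0 → (2, 0, 1)
from VC(op7)=(0, 3, 0), op9 (invoked 16) maxes components and bumps thr1 → (0, 4, 0)
from VC(op4)=(2, 0, 1), VC(op6)=(0, 2, 0), op8 (invoked 13) maxes components and bumps thr0 → (3, 2, 1)
from VC(op5)=(0, 0, 2), VC(op9)=(0, 4, 0), op10 (invoked 18) maxes components and bumps thr1 → (0, 5, 2)
target: VC(op8) = (3, 2, 1)

(3, 2, 1)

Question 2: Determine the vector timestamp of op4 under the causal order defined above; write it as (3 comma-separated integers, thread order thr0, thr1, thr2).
op1 (invocation 1): nothing precedes it; thr2's component alone gives (0, 0, 1)
op2 (invocation 2): nothing precedes it; thr1's component alone gives (0, 1, 0)
op5, invoked 8, takes VC(op1)=(0, 0, 1) under max, adds 1 for thr2 → (0, 0, 2)
op6, invoked 10, takes VC(op2)=(0, 1, 0) under max, adds 1 for thr1 → (0, 2, 0)
op3, invoked 5, takes VC(op1)=(0, 0, 1) under max, adds 1 for thr0 → (1, 0, 1)
op7, invoked 12, takes VC(op6)=(0, 2, 0) under max, adds 1 for thr1 → (0, 3, 0)
op4, invoked 7, takes VC(op3)=(1, 0, 1) under max, adds 1 for thr0 → (2, 0, 1)
op9, invoked 16, takes VC(op7)=(0, 3, 0) under max, adds 1 for thr1 → (0, 4, 0)
op8, invoked 13, takes VC(op4)=(2, 0, 1), VC(op6)=(0, 2, 0) under max, adds 1 for thr0 → (3, 2, 1)
op10, invoked 18, takes VC(op5)=(0, 0, 2), VC(op9)=(0, 4, 0) under max, adds 1 for thr1 → (0, 5, 2)
target: VC(op4) = (2, 0, 1)

(2, 0, 1)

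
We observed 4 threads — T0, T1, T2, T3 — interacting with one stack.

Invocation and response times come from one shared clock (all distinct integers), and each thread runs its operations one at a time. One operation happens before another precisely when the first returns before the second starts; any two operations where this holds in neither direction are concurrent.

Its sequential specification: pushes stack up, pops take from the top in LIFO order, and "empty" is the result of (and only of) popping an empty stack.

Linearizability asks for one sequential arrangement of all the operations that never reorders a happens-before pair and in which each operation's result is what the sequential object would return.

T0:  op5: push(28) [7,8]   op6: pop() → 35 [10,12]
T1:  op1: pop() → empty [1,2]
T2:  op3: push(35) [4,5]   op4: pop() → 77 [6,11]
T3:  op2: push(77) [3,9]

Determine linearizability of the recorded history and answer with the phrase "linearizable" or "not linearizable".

events 1..11 are fine; event 12 — the response of op6 at time 12 — makes the prefix non-linearizable
every one of the 11 real-time-consistent orders over 6 completed stack ops fails the sequential spec
sample order op1, op2, op3, op4, op5, op6 stalls at step 4 — op4 pop() → 77 has no legal effect
sample order op1, op2, op3, op5, op4, op6 stalls at step 5 — op4 pop() → 77 has no legal effect

not linearizable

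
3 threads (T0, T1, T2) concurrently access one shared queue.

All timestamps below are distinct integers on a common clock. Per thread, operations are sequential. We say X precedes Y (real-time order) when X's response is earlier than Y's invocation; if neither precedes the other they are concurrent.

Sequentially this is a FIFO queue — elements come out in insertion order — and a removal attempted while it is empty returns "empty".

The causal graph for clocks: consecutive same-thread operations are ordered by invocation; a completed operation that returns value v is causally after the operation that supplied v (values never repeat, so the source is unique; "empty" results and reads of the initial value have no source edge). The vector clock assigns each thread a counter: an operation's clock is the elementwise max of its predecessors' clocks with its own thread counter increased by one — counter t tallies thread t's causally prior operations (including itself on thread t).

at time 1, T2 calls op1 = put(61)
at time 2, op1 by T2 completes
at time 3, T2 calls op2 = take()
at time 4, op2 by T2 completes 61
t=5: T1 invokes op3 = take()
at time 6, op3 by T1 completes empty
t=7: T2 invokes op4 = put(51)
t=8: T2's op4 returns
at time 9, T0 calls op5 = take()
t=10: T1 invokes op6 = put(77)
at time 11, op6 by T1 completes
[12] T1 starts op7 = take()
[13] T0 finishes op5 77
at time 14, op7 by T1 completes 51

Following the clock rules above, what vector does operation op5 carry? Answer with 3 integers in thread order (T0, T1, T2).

no predecessors for op1 (invoked 1): T2 increments from zero → (0, 0, 1)
no predecessors for op3 (invoked 5): T1 increments from zero → (0, 1, 0)
op2 (invocation 3): componentwise max over VC(op1)=(0, 0, 1), +1 at T2, giving (0, 0, 2)
op6 (invocation 10): componentwise max over VC(op3)=(0, 1, 0), +1 at T1, giving (0, 2, 0)
op4 (invocation 7): componentwise max over VC(op2)=(0, 0, 2), +1 at T2, giving (0, 0, 3)
op5 (invocation 9): componentwise max over VC(op6)=(0, 2, 0), +1 at T0, giving (1, 2, 0)
op7 (invocation 12): componentwise max over VC(op4)=(0, 0, 3), VC(op6)=(0, 2, 0), +1 at T1, giving (0, 3, 3)
target: VC(op5) = (1, 2, 0)

(1, 2, 0)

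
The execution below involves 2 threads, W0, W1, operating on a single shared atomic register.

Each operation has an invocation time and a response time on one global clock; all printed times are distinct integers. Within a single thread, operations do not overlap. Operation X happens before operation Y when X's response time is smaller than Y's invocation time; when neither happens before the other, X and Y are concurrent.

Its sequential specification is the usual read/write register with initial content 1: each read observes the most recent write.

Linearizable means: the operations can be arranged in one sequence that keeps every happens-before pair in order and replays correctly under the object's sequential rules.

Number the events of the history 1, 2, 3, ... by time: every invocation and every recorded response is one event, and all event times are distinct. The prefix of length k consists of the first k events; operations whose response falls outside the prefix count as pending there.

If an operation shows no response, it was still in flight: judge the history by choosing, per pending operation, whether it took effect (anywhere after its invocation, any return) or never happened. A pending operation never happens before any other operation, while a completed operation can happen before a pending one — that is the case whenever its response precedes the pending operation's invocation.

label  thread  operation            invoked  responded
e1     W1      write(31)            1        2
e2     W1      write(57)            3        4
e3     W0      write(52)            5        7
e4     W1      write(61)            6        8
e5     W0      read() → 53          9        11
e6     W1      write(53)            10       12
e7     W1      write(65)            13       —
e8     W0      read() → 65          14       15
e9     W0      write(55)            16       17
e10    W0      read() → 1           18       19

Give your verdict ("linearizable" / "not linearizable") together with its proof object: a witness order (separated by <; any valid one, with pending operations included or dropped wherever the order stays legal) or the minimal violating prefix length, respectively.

not linearizable — minimal violating prefix: 19 events

the violation lands at event 19, e10's response at time 19: events 1..18 linearize, events 1..19 do not
9 completed operations, 4 real-time-consistent orders — every atomic register replay fails
no completion choice of the 1 pending operation (e7) rescues it — every subset was tried
one such order, e1, e2, e3, e4, e5, e6, e8, e9, e10 (pending dropped), breaks at step 5 where e5 read() → 53 is illegal
one such order, e1, e2, e3, e4, e6, e5, e8, e9, e10 (pending dropped), breaks at step 7 where e8 read() → 65 is illegal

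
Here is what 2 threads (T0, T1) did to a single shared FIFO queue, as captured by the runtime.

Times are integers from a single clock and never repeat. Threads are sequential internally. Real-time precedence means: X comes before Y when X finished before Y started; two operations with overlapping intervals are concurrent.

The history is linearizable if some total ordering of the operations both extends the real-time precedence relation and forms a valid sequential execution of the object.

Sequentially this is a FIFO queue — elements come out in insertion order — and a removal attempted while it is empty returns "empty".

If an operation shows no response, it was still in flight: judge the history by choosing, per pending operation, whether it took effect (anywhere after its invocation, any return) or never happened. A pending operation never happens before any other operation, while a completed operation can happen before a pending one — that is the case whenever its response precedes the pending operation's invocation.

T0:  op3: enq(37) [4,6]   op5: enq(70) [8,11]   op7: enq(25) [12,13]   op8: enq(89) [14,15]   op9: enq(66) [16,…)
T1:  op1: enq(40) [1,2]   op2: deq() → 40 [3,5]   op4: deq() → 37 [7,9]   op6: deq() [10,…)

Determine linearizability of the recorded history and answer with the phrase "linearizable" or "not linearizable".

linearizable

a witness: op1, op2, op3, op4, op5, op6, op7, op8
1. op1 enq(40), leaving queue <40>
2. op2 deq() → 40, leaving queue <>
3. op3 enq(37), leaving queue <37>
4. op4 deq() → 37, leaving queue <>
5. op5 enq(70), leaving queue <70>
6. op6 deq() (pending, included), leaving queue <>
7. op7 enq(25), leaving queue <25>
8. op8 enq(89), leaving queue <25,89>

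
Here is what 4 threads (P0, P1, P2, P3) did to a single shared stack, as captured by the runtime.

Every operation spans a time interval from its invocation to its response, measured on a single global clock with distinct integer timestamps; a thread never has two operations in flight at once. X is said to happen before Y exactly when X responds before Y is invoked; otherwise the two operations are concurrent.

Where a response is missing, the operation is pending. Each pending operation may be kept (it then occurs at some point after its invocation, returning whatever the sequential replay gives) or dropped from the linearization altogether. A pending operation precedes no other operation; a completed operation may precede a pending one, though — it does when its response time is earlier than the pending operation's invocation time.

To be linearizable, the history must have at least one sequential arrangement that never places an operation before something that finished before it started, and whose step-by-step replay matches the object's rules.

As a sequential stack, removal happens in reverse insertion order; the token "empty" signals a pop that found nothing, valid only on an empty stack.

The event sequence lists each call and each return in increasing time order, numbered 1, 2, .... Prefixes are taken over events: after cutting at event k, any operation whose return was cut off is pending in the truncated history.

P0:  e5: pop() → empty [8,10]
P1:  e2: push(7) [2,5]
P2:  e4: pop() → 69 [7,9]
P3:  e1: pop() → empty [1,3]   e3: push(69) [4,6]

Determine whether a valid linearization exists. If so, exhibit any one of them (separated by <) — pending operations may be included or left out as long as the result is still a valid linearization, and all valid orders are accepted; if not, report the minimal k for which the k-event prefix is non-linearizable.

not linearizable — minimal violating prefix: 10 events

events 1..9 are fine; event 10 — the response of e5 at time 10 — makes the prefix non-linearizable
6 orders of the 5 completed stack ops respect real time; none is legal
one such order, e1, e2, e3, e4, e5, breaks at step 5 where e5 pop() → empty is illegal
one such order, e1, e2, e3, e5, e4, breaks at step 4 where e5 pop() → empty is illegal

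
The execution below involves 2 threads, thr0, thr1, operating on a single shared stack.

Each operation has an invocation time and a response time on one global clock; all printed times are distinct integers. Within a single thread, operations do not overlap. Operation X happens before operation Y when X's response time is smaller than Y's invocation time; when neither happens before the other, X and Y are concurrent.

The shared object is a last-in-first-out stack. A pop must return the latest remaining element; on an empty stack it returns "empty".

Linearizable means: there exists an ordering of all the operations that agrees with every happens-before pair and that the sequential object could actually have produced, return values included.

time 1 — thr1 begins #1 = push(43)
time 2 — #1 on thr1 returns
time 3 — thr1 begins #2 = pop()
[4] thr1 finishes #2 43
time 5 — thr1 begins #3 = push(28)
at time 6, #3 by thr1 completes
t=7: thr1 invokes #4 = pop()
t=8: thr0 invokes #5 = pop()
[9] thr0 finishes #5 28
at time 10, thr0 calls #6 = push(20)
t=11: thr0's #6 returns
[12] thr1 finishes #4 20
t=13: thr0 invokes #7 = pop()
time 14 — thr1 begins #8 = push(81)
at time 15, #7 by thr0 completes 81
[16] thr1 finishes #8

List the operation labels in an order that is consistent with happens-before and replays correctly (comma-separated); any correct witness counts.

step 1: #1 push(43) — stack <43>
step 2: #2 pop() → 43 — stack <>
step 3: #3 push(28) — stack <28>
step 4: #5 pop() → 28 — stack <>
step 5: #6 push(20) — stack <20>
step 6: #4 pop() → 20 — stack <>
step 7: #8 push(81) — stack <81>
step 8: #7 pop() → 81 — stack <>

#1, #2, #3, #5, #6, #4, #8, #7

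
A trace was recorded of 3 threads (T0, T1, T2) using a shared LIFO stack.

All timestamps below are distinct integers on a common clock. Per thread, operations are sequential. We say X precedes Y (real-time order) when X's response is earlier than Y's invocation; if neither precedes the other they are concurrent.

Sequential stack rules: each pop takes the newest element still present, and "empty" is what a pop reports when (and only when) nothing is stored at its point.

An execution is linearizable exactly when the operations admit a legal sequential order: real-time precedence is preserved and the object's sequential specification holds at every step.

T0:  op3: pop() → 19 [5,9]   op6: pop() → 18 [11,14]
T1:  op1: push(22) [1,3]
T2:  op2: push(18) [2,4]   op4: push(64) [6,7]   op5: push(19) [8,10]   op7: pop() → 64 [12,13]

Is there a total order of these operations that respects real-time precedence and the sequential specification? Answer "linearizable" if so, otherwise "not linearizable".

a witness: op1, op2, op4, op5, op3, op7, op6
1. op1 push(22), leaving stack <22>
2. op2 push(18), leaving stack <22,18>
3. op4 push(64), leaving stack <22,18,64>
4. op5 push(19), leaving stack <22,18,64,19>
5. op3 pop() → 19, leaving stack <22,18,64>
6. op7 pop() → 64, leaving stack <22,18>
7. op6 pop() → 18, leaving stack <22>

linearizable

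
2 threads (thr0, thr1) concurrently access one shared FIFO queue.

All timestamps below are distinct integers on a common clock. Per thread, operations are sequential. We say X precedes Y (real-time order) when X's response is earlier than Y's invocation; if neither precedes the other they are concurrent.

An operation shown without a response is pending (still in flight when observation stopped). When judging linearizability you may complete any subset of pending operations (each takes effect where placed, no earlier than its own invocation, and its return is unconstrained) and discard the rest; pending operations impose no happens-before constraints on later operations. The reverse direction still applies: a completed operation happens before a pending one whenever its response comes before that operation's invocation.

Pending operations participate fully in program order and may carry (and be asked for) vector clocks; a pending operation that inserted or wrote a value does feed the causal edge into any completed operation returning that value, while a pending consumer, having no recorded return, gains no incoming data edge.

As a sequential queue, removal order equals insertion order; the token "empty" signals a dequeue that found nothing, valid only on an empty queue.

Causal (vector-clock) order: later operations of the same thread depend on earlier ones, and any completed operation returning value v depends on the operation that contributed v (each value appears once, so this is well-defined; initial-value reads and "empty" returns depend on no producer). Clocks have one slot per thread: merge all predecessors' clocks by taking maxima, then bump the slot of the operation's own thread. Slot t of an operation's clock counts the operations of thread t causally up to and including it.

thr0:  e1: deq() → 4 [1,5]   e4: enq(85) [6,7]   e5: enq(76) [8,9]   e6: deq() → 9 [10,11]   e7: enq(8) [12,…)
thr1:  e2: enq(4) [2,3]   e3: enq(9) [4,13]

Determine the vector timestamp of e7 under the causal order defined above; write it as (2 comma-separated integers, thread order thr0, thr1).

e2, invoked 2, has no incoming edges; only thr1's bump applies → (0, 1)
merge at e3 (invoked 4): VC(e2)=(0, 1), own-thread bump on thr1 → (0, 2)
merge at e1 (invoked 1): VC(e2)=(0, 1), own-thread bump on thr0 → (1, 1)
merge at e4 (invoked 6): VC(e1)=(1, 1), own-thread bump on thr0 → (2, 1)
merge at e5 (invoked 8): VC(e4)=(2, 1), own-thread bump on thr0 → (3, 1)
merge at e6 (invoked 10): VC(e3)=(0, 2), VC(e5)=(3, 1), own-thread bump on thr0 → (4, 2)
merge at e7 (invoked 12): VC(e6)=(4, 2), own-thread bump on thr0 → (5, 2)
target: VC(e7) = (5, 2)

(5, 2)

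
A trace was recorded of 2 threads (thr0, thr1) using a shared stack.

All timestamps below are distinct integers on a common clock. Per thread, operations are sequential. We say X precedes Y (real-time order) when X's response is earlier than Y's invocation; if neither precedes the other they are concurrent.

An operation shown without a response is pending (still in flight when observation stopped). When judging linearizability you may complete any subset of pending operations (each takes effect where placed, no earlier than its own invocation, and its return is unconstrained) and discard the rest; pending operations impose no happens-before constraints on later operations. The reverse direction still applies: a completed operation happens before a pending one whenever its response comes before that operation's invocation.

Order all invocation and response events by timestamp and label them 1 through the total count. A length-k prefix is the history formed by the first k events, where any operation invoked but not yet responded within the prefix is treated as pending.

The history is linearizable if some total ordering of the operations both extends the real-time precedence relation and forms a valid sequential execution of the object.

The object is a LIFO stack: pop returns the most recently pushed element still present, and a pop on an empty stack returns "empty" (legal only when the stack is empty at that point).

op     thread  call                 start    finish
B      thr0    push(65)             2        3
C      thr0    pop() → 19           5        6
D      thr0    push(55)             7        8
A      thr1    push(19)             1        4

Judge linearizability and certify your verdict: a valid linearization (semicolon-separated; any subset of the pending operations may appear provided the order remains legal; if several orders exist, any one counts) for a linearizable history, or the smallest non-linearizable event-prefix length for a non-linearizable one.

linearizable — witness: B; A; C; D

1. B push(65), leaving stack <65>
2. A push(19), leaving stack <65,19>
3. C pop() → 19, leaving stack <65>
4. D push(55), leaving stack <65,55>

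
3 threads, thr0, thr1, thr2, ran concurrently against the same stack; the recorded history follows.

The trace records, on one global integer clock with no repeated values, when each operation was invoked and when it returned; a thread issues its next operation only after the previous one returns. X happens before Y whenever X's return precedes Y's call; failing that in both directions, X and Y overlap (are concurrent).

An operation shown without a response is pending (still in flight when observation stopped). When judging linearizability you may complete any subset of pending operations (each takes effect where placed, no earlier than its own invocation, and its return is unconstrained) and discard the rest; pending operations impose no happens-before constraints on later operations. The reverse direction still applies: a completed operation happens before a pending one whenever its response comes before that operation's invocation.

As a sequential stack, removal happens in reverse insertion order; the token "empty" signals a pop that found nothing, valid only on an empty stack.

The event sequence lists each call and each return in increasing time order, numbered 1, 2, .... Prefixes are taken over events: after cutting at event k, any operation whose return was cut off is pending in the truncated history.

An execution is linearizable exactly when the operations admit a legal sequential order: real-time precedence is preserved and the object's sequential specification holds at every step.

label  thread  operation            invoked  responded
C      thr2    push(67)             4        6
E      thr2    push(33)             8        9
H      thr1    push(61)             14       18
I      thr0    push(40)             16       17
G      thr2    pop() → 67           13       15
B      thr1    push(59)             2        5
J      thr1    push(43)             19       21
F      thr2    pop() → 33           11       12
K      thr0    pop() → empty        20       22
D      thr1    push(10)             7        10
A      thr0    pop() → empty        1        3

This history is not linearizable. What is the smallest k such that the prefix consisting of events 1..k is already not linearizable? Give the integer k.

15

events 1..14 are linearizable; a witness order is A, B, C, D, E, F:
after step 1 (A pop() → empty): stack <>
after step 2 (B push(59)): stack <59>
after step 3 (C push(67)): stack <59,67>
after step 4 (D push(10)): stack <59,67,10>
after step 5 (E push(33)): stack <59,67,10,33>
after step 6 (F pop() → 33): stack <59,67,10>
event 15 — G's response, time 15 — after it, nothing linearizes
every completion of the 1 pending operation (H) was checked; none linearizes
e.g. A, B, C, D, E, F, G (pending dropped): illegal at step 7, since G pop() → 67 cannot apply there
e.g. A, B, C, E, D, F, G (pending dropped): illegal at step 6, since F pop() → 33 cannot apply there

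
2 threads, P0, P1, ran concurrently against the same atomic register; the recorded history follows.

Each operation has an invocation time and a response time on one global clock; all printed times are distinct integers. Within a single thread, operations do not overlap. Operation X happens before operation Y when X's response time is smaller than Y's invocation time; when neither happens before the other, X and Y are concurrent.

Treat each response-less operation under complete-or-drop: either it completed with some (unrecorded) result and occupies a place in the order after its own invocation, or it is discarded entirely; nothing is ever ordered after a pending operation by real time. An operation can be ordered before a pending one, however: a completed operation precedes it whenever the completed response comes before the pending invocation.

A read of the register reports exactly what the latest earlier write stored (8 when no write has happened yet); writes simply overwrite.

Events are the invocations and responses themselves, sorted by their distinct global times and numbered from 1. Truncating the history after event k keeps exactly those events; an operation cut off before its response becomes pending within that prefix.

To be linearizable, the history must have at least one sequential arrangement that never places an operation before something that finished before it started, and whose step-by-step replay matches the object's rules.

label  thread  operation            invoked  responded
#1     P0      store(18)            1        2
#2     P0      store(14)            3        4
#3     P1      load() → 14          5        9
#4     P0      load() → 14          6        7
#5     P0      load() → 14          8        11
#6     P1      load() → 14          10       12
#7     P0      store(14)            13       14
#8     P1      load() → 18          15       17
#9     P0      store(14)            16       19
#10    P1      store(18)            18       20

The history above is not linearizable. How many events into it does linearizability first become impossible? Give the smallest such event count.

17

a valid linearization of events 1..16 exists, for instance #1, #2, #3, #4, #5, #6, #7:
after step 1 (#1 store(18)): value 18
after step 2 (#2 store(14)): value 14
after step 3 (#3 load() → 14): value 14
after step 4 (#4 load() → 14): value 14
after step 5 (#5 load() → 14): value 14
after step 6 (#6 load() → 14): value 14
after step 7 (#7 store(14)): value 14
once event 17 joins (#8's response, time 17), exhaustive search finds no witness
including or dropping the 1 pending operation (#9) in any combination fails
take #1, #2, #3, #4, #5, #6, #7, #8 (pending dropped): step 8 already fails, because #8 load() → 18 cannot occur there
take #1, #2, #3, #4, #6, #5, #7, #8 (pending dropped): step 8 already fails, because #8 load() → 18 cannot occur there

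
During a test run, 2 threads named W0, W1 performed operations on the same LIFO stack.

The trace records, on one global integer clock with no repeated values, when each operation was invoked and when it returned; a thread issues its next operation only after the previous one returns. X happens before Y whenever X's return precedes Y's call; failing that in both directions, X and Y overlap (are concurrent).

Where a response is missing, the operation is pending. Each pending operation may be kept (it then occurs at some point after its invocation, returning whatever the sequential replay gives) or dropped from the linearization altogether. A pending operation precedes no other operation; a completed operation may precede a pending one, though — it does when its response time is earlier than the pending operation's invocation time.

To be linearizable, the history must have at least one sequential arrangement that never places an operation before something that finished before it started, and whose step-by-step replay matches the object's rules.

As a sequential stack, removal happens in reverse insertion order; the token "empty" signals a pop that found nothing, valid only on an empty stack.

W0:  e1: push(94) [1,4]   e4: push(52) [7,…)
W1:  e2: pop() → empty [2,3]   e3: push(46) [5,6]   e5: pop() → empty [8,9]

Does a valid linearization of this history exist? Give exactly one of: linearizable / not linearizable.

not linearizable

cut after 8 events: linearizable; cut after 9 events (e5 responds, time 9): not linearizable
real-time-consistent orders of the 4 completed operations: 2 — all fail the LIFO stack replay
every completion of the 1 pending operation (e4) was checked; none linearizes
one such order, e1, e2, e3, e5 (pending dropped), breaks at step 2 where e2 pop() → empty is illegal
one such order, e2, e1, e3, e5 (pending dropped), breaks at step 4 where e5 pop() → empty is illegal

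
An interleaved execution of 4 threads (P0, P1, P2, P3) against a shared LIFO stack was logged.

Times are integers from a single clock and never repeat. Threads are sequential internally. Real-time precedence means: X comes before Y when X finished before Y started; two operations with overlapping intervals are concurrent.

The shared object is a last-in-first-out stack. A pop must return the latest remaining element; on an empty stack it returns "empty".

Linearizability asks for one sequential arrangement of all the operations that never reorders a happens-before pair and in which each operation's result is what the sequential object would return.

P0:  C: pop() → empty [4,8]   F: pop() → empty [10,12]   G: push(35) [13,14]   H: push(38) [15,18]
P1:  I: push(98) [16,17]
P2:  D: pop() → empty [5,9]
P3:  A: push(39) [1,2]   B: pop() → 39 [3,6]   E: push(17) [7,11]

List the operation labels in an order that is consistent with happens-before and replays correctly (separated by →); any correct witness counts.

1. A push(39), leaving stack <39>
2. B pop() → 39, leaving stack <>
3. C pop() → empty, leaving stack <>
4. D pop() → empty, leaving stack <>
5. F pop() → empty, leaving stack <>
6. E push(17), leaving stack <17>
7. G push(35), leaving stack <17,35>
8. H push(38), leaving stack <17,35,38>
9. I push(98), leaving stack <17,35,38,98>

A → B → C → D → F → E → G → H → I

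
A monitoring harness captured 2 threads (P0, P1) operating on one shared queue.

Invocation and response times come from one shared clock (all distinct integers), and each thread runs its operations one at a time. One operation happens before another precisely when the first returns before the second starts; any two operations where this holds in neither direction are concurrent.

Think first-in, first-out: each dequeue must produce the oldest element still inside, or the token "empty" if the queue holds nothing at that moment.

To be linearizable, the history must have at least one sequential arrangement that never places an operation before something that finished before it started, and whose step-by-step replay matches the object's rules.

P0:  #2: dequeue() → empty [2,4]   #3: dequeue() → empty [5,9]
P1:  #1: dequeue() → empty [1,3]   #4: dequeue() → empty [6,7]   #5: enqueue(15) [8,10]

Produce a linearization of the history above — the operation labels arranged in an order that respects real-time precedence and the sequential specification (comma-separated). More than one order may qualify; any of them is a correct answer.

after step 1 (#1 dequeue() → empty): queue <>
after step 2 (#2 dequeue() → empty): queue <>
after step 3 (#3 dequeue() → empty): queue <>
after step 4 (#4 dequeue() → empty): queue <>
after step 5 (#5 enqueue(15)): queue <15>

#1, #2, #3, #4, #5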